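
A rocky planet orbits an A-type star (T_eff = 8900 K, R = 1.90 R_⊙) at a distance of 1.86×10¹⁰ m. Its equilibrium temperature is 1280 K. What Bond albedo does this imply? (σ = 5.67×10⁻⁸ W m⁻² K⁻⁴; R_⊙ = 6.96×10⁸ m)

R_⋆ = 1.90 × 6.96×10⁸ = 1.32×10⁹ m.
L = 4πR_⋆²σT_⋆⁴ = 4π(1.32×10⁹)² × 5.67×10⁻⁸ × (8900)⁴ = 7.82×10²⁷ W.
S = L/(4πd²) = 1.80×10⁶ W m⁻².
From T_eq⁴ = S(1−A)/(4σ): 1−A = 4σT_eq⁴/S.
1−A = 4 × 5.67×10⁻⁸ × (1280)⁴ / 1.80×10⁶ = 0.339.

A ≈ 0.66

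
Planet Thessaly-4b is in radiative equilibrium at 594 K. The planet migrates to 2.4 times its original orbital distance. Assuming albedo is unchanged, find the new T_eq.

T_eq ≈ 383 K

T_eq ∝ L^(1/4) · d^(−1/2).
T′ = 594 / 2.4^(1/2) = 383 K.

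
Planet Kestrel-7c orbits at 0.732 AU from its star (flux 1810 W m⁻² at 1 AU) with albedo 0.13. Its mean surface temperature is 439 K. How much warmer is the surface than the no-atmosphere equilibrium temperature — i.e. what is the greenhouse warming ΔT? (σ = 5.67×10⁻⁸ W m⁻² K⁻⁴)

S = 1810/0.732² = 3378 W m⁻².
T_eq = [S(1−A)/(4σ)]^(1/4) = [3378×0.87/(4×5.67×10⁻⁸)]^(1/4) = 337.4 K.
ΔT = T_surf − T_eq = 439 − 337.4.

ΔT ≈ 101.6 K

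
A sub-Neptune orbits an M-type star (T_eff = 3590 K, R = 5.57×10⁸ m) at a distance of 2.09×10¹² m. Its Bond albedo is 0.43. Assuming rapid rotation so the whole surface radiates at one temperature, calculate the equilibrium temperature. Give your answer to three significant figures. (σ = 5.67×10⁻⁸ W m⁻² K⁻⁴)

L = 4πR_⋆²σT_⋆⁴ = 4π(5.57×10⁸)² × 5.67×10⁻⁸ × (3590)⁴ = 3.67×10²⁵ W.
S = L/(4πd²) = 0.669 W m⁻².
Energy balance: absorbed = emitted ⇒ πR²·S(1−A) = 4πR²·σT_eq⁴, so T_eq⁴ = S(1−A)/(4σ).
T_eq = [0.669 × 0.57 / (4 × 5.67×10⁻⁸)]^(1/4) = (1.68×10⁶)^(1/4) = 36.0 K.

T_eq ≈ 36.0 K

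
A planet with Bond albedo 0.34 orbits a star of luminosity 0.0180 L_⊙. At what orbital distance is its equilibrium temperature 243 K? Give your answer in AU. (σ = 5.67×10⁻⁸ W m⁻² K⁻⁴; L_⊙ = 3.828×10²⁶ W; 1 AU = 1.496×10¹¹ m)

L = 0.0180 × 3.828×10²⁶ = 6.89×10²⁴ W.
From T_eq⁴ = L(1−A)/(16πσd²): d = √[L(1−A)/(16πσT_eq⁴)].
d = √[6.89×10²⁴ × 0.66 / (16π × 5.67×10⁻⁸ × (243)⁴)] = 2.14×10¹⁰ m = 0.143 AU.

d ≈ 0.143 AU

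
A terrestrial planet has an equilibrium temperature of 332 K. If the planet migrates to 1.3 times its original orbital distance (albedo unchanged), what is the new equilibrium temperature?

T_eq ∝ L^(1/4) · d^(−1/2).
T′ = 332 / 1.3^(1/2) = 291 K.

T_eq ≈ 291 K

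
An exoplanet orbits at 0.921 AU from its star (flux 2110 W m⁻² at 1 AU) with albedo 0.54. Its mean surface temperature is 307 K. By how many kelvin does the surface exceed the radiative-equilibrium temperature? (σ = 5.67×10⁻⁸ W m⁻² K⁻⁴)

S = 2110/0.921² = 2488 W m⁻².
T_eq = [S(1−A)/(4σ)]^(1/4) = [2488×0.46/(4×5.67×10⁻⁸)]^(1/4) = 266.5 K.
ΔT = T_surf − T_eq = 307 − 266.5.

ΔT ≈ 40.5 K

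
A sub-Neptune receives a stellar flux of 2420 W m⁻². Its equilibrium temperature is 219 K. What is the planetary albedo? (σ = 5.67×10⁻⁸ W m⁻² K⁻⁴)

A ≈ 0.78

From T_eq⁴ = S(1−A)/(4σ): 1−A = 4σT_eq⁴/S.
1−A = 4 × 5.67×10⁻⁸ × (219)⁴ / 2420 = 0.216.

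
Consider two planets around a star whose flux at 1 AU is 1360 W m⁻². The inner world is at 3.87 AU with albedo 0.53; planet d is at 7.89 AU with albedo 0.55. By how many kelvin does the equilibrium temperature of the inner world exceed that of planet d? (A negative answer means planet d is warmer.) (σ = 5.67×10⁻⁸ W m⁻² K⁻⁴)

T_eq = [S₀(1−A)/(4σd²)]^(1/4), so T ∝ (1−A)^(1/4) / √d.
T₁ = [1360×0.47/(4×5.67×10⁻⁸×3.87²)]^(1/4) = 117.12 K.
T₂ = [1360×0.45/(4×5.67×10⁻⁸×7.89²)]^(1/4) = 81.14 K.

ΔT ≈ 36.0 K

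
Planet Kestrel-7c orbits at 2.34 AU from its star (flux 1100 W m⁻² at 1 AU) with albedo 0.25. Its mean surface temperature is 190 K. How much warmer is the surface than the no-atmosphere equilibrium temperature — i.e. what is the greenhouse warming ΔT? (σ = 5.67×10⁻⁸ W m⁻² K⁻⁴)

S = 1100/2.34² = 200.9 W m⁻².
T_eq = [S(1−A)/(4σ)]^(1/4) = [200.9×0.75/(4×5.67×10⁻⁸)]^(1/4) = 160.5 K.
ΔT = T_surf − T_eq = 190 − 160.5.

ΔT ≈ 29.5 K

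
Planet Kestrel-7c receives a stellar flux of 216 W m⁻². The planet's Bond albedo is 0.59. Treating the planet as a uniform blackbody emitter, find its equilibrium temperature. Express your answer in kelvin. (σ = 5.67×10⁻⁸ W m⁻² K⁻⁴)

T_eq ≈ 141 K

Energy balance: absorbed = emitted ⇒ πR²·S(1−A) = 4πR²·σT_eq⁴, so T_eq⁴ = S(1−A)/(4σ).
T_eq = [216 × 0.41 / (4 × 5.67×10⁻⁸)]^(1/4) = (3.90×10⁸)^(1/4) = 141 K.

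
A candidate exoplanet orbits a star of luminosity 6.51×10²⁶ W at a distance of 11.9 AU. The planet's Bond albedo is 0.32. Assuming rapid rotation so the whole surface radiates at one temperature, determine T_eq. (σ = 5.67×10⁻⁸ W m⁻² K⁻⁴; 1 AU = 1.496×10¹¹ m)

d = 11.9 AU = 1.78×10¹² m.
Flux: S = L/(4πd²) = 6.51×10²⁶/(4π×(1.78×10¹²)²) = 16.3 W m⁻².
Energy balance: absorbed = emitted ⇒ πR²·S(1−A) = 4πR²·σT_eq⁴, so T_eq⁴ = S(1−A)/(4σ).
T_eq = [16.3 × 0.68 / (4 × 5.67×10⁻⁸)]^(1/4) = (4.90×10⁷)^(1/4) = 83.7 K.

T_eq ≈ 83.7 K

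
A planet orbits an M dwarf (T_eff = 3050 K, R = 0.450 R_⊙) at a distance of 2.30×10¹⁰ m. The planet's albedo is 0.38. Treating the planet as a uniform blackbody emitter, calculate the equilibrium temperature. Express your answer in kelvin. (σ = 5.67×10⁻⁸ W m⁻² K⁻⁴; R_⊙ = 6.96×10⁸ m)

T_eq ≈ 223 K

R_⋆ = 0.450 × 6.96×10⁸ = 3.13×10⁸ m.
L = 4πR_⋆²σT_⋆⁴ = 4π(3.13×10⁸)² × 5.67×10⁻⁸ × (3050)⁴ = 6.05×10²⁴ W.
S = L/(4πd²) = 910 W m⁻².
Energy balance: absorbed = emitted ⇒ πR²·S(1−A) = 4πR²·σT_eq⁴, so T_eq⁴ = S(1−A)/(4σ).
T_eq = [910 × 0.62 / (4 × 5.67×10⁻⁸)]^(1/4) = (2.49×10⁹)^(1/4) = 223 K.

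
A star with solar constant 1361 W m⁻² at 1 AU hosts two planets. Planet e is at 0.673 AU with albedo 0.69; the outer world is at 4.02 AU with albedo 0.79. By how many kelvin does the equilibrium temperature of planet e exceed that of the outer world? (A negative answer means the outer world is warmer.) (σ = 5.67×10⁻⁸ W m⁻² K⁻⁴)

ΔT ≈ 159.2 K

T_eq = [S₀(1−A)/(4σd²)]^(1/4), so T ∝ (1−A)^(1/4) / √d.
T₁ = [1361×0.31/(4×5.67×10⁻⁸×0.673²)]^(1/4) = 253.16 K.
T₂ = [1361×0.21/(4×5.67×10⁻⁸×4.02²)]^(1/4) = 93.97 K.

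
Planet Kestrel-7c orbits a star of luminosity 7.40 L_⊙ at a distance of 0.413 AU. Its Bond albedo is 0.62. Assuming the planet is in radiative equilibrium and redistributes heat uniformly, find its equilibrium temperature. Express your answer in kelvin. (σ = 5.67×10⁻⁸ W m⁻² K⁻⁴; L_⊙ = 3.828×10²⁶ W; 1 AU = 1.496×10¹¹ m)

d = 0.413 AU = 6.18×10¹⁰ m.
L = 7.40 × 3.828×10²⁶ = 2.83×10²⁷ W.
Flux: S = L/(4πd²) = 2.83×10²⁷/(4π×(6.18×10¹⁰)²) = 5.91×10⁴ W m⁻².
Energy balance: absorbed = emitted ⇒ πR²·S(1−A) = 4πR²·σT_eq⁴, so T_eq⁴ = S(1−A)/(4σ).
T_eq = [5.91×10⁴ × 0.38 / (4 × 5.67×10⁻⁸)]^(1/4) = (9.89×10¹⁰)^(1/4) = 561 K.

T_eq ≈ 561 K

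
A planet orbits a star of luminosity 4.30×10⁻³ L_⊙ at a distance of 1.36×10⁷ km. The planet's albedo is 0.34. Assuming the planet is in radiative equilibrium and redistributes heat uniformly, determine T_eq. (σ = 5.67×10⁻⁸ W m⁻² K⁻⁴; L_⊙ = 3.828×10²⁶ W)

T_eq ≈ 213 K

d = 1.36×10⁷ km = 1.36×10¹⁰ m.
L = 4.30×10⁻³ × 3.828×10²⁶ = 1.65×10²⁴ W.
Flux: S = L/(4πd²) = 1.65×10²⁴/(4π×(1.36×10¹⁰)²) = 708 W m⁻².
Energy balance: absorbed = emitted ⇒ πR²·S(1−A) = 4πR²·σT_eq⁴, so T_eq⁴ = S(1−A)/(4σ).
T_eq = [708 × 0.66 / (4 × 5.67×10⁻⁸)]^(1/4) = (2.06×10⁹)^(1/4) = 213 K.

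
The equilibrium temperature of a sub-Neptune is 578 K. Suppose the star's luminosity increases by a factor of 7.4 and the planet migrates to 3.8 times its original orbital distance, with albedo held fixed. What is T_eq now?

T_eq ≈ 489 K

T_eq ∝ L^(1/4) · d^(−1/2).
T′ = 578 × 7.4^(1/4) / 3.8^(1/2) = 489 K.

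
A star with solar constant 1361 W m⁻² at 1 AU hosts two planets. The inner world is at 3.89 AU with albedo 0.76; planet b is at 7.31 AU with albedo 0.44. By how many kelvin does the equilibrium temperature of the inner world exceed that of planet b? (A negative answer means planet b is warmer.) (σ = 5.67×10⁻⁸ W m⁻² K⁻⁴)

ΔT ≈ 9.7 K

T_eq = [S₀(1−A)/(4σd²)]^(1/4), so T ∝ (1−A)^(1/4) / √d.
T₁ = [1361×0.24/(4×5.67×10⁻⁸×3.89²)]^(1/4) = 98.77 K.
T₂ = [1361×0.56/(4×5.67×10⁻⁸×7.31²)]^(1/4) = 89.05 K.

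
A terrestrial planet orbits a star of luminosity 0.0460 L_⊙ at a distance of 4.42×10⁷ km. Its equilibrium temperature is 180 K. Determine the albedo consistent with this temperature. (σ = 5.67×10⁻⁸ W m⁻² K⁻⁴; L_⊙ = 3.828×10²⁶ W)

d = 4.42×10⁷ km = 4.42×10¹⁰ m.
L = 0.0460 × 3.828×10²⁶ = 1.76×10²⁵ W.
Flux: S = L/(4πd²) = 1.76×10²⁵/(4π×(4.42×10¹⁰)²) = 717 W m⁻².
From T_eq⁴ = S(1−A)/(4σ): 1−A = 4σT_eq⁴/S.
1−A = 4 × 5.67×10⁻⁸ × (180)⁴ / 717 = 0.332.

A ≈ 0.67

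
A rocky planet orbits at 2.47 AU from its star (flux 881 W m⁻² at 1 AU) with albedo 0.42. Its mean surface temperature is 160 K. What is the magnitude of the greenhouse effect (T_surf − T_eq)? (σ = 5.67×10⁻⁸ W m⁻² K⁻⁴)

S = 881/2.47² = 144.4 W m⁻².
T_eq = [S(1−A)/(4σ)]^(1/4) = [144.4×0.58/(4×5.67×10⁻⁸)]^(1/4) = 138.6 K.
ΔT = T_surf − T_eq = 160 − 138.6.

ΔT ≈ 21.4 K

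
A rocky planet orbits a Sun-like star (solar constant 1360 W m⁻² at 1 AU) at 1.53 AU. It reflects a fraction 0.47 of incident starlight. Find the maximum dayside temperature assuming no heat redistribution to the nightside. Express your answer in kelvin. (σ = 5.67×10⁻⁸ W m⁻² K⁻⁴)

Flux at 1.53 AU: S = 1360/1.53² = 581 W m⁻².
With no redistribution each surface element balances locally: S(1−A) = σT⁴.
T = [581 × 0.53 / 5.67×10⁻⁸]^(1/4) = (5.43×10⁹)^(1/4) = 271 K.

T_ss ≈ 271 K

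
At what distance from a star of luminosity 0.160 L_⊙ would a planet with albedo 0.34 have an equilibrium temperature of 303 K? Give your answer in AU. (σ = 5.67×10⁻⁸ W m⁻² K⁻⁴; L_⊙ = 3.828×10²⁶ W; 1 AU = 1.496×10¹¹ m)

d ≈ 0.274 AU

L = 0.160 × 3.828×10²⁶ = 6.12×10²⁵ W.
From T_eq⁴ = L(1−A)/(16πσd²): d = √[L(1−A)/(16πσT_eq⁴)].
d = √[6.12×10²⁵ × 0.66 / (16π × 5.67×10⁻⁸ × (303)⁴)] = 4.10×10¹⁰ m = 0.274 AU.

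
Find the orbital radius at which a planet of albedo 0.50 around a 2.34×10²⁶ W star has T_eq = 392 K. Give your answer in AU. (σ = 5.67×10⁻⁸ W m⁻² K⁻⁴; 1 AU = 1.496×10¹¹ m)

From T_eq⁴ = L(1−A)/(16πσd²): d = √[L(1−A)/(16πσT_eq⁴)].
d = √[2.34×10²⁶ × 0.50 / (16π × 5.67×10⁻⁸ × (392)⁴)] = 4.17×10¹⁰ m = 0.279 AU.

d ≈ 0.279 AU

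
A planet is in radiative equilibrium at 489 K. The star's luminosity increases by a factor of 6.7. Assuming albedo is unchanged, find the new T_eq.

T_eq ∝ L^(1/4) · d^(−1/2).
T′ = 489 × 6.7^(1/4) = 787 K.

T_eq ≈ 787 K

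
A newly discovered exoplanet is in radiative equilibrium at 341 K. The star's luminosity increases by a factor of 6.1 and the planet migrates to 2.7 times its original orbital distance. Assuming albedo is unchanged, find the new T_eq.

T_eq ∝ L^(1/4) · d^(−1/2).
T′ = 341 × 6.1^(1/4) / 2.7^(1/2) = 326 K.

T_eq ≈ 326 K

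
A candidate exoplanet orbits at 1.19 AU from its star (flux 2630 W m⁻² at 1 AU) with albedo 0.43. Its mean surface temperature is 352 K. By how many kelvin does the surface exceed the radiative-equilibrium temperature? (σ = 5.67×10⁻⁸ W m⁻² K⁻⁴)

ΔT ≈ 90.6 K

S = 2630/1.19² = 1857 W m⁻².
T_eq = [S(1−A)/(4σ)]^(1/4) = [1857×0.57/(4×5.67×10⁻⁸)]^(1/4) = 261.4 K.
ΔT = T_surf − T_eq = 352 − 261.4.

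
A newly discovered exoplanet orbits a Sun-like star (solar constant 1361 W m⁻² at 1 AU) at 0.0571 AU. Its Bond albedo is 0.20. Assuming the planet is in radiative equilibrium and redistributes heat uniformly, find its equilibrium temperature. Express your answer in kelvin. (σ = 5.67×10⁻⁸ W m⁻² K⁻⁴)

Flux at 0.0571 AU: S = 1361/0.0571² = 4.17×10⁵ W m⁻².
Energy balance: absorbed = emitted ⇒ πR²·S(1−A) = 4πR²·σT_eq⁴, so T_eq⁴ = S(1−A)/(4σ).
T_eq = [4.17×10⁵ × 0.80 / (4 × 5.67×10⁻⁸)]^(1/4) = (1.47×10¹²)^(1/4) = 1100 K.

T_eq ≈ 1100 K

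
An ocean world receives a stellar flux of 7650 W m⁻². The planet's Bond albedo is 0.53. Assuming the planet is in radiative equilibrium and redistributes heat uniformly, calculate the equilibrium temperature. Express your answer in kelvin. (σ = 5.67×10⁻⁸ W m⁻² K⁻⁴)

T_eq ≈ 355 K

Energy balance: absorbed = emitted ⇒ πR²·S(1−A) = 4πR²·σT_eq⁴, so T_eq⁴ = S(1−A)/(4σ).
T_eq = [7650 × 0.47 / (4 × 5.67×10⁻⁸)]^(1/4) = (1.59×10¹⁰)^(1/4) = 355 K.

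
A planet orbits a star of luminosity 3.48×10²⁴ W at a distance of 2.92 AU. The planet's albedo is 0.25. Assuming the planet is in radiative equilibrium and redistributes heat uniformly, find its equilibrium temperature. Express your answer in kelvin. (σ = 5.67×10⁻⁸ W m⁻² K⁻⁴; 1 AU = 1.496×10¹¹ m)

d = 2.92 AU = 4.37×10¹¹ m.
Flux: S = L/(4πd²) = 3.48×10²⁴/(4π×(4.37×10¹¹)²) = 1.45 W m⁻².
Energy balance: absorbed = emitted ⇒ πR²·S(1−A) = 4πR²·σT_eq⁴, so T_eq⁴ = S(1−A)/(4σ).
T_eq = [1.45 × 0.75 / (4 × 5.67×10⁻⁸)]^(1/4) = (4.80×10⁶)^(1/4) = 46.8 K.

T_eq ≈ 46.8 K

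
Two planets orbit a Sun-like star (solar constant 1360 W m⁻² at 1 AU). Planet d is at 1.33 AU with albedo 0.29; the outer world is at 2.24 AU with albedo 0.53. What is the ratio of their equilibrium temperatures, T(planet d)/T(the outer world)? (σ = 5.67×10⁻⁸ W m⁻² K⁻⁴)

T_eq = [S₀(1−A)/(4σd²)]^(1/4), so T ∝ (1−A)^(1/4) / √d.
T₁ = [1360×0.71/(4×5.67×10⁻⁸×1.33²)]^(1/4) = 221.49 K.
T₂ = [1360×0.47/(4×5.67×10⁻⁸×2.24²)]^(1/4) = 153.95 K.

T₁/T₂ ≈ 1.439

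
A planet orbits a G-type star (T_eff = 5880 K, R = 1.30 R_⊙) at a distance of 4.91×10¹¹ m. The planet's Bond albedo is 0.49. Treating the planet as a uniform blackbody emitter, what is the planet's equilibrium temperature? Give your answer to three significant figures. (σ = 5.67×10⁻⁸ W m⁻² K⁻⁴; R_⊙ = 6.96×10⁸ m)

R_⋆ = 1.30 × 6.96×10⁸ = 9.05×10⁸ m.
L = 4πR_⋆²σT_⋆⁴ = 4π(9.05×10⁸)² × 5.67×10⁻⁸ × (5880)⁴ = 6.97×10²⁶ W.
S = L/(4πd²) = 230 W m⁻².
Energy balance: absorbed = emitted ⇒ πR²·S(1−A) = 4πR²·σT_eq⁴, so T_eq⁴ = S(1−A)/(4σ).
T_eq = [230 × 0.51 / (4 × 5.67×10⁻⁸)]^(1/4) = (5.18×10⁸)^(1/4) = 151 K.

T_eq ≈ 151 K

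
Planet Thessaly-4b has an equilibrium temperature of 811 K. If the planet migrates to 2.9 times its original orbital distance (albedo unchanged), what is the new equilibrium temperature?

T_eq ∝ L^(1/4) · d^(−1/2).
T′ = 811 / 2.9^(1/2) = 476 K.

T_eq ≈ 476 K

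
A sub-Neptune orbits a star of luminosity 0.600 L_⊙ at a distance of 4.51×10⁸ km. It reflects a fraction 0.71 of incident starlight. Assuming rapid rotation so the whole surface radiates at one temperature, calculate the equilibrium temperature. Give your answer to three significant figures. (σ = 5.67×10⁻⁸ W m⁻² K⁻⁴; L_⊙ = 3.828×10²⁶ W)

T_eq ≈ 104 K

d = 4.51×10⁸ km = 4.51×10¹¹ m.
L = 0.600 × 3.828×10²⁶ = 2.30×10²⁶ W.
Flux: S = L/(4πd²) = 2.30×10²⁶/(4π×(4.51×10¹¹)²) = 89.9 W m⁻².
Energy balance: absorbed = emitted ⇒ πR²·S(1−A) = 4πR²·σT_eq⁴, so T_eq⁴ = S(1−A)/(4σ).
T_eq = [89.9 × 0.29 / (4 × 5.67×10⁻⁸)]^(1/4) = (1.15×10⁸)^(1/4) = 104 K.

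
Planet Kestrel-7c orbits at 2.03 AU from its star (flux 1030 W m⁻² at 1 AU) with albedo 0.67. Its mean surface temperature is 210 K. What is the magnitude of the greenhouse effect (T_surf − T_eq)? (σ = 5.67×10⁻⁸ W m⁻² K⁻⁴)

S = 1030/2.03² = 249.9 W m⁻².
T_eq = [S(1−A)/(4σ)]^(1/4) = [249.9×0.33/(4×5.67×10⁻⁸)]^(1/4) = 138.1 K.
ΔT = T_surf − T_eq = 210 − 138.1.

ΔT ≈ 71.9 K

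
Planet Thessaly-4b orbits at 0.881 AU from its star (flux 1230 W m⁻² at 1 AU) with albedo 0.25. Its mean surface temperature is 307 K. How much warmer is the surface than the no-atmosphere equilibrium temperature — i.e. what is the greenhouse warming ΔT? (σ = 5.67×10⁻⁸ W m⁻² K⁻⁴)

S = 1230/0.881² = 1585 W m⁻².
T_eq = [S(1−A)/(4σ)]^(1/4) = [1585×0.75/(4×5.67×10⁻⁸)]^(1/4) = 269.1 K.
ΔT = T_surf − T_eq = 307 − 269.1.

ΔT ≈ 37.9 K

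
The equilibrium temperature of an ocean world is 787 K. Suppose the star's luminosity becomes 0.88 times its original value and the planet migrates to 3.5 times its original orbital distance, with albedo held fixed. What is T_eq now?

T_eq ∝ L^(1/4) · d^(−1/2).
T′ = 787 × 0.88^(1/4) / 3.5^(1/2) = 407 K.

T_eq ≈ 407 K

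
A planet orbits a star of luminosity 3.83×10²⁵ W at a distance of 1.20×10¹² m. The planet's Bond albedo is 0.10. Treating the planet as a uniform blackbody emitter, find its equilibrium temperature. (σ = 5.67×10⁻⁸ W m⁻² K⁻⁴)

Flux: S = L/(4πd²) = 3.83×10²⁵/(4π×(1.20×10¹²)²) = 2.12 W m⁻².
Energy balance: absorbed = emitted ⇒ πR²·S(1−A) = 4πR²·σT_eq⁴, so T_eq⁴ = S(1−A)/(4σ).
T_eq = [2.12 × 0.90 / (4 × 5.67×10⁻⁸)]^(1/4) = (8.40×10⁶)^(1/4) = 53.8 K.

T_eq ≈ 53.8 K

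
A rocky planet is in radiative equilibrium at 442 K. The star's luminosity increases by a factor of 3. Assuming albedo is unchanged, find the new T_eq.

T_eq ≈ 582 K

T_eq ∝ L^(1/4) · d^(−1/2).
T′ = 442 × 3^(1/4) = 582 K.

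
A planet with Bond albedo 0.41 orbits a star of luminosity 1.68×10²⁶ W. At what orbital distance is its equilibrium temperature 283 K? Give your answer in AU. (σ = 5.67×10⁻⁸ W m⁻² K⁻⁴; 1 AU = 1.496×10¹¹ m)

d ≈ 0.492 AU

From T_eq⁴ = L(1−A)/(16πσd²): d = √[L(1−A)/(16πσT_eq⁴)].
d = √[1.68×10²⁶ × 0.59 / (16π × 5.67×10⁻⁸ × (283)⁴)] = 7.36×10¹⁰ m = 0.492 AU.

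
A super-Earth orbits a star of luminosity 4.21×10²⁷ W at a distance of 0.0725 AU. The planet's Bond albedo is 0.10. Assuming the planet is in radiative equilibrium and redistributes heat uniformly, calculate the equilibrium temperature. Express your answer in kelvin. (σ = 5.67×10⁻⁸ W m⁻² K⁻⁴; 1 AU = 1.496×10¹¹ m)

d = 0.0725 AU = 1.08×10¹⁰ m.
Flux: S = L/(4πd²) = 4.21×10²⁷/(4π×(1.08×10¹⁰)²) = 2.85×10⁶ W m⁻².
Energy balance: absorbed = emitted ⇒ πR²·S(1−A) = 4πR²·σT_eq⁴, so T_eq⁴ = S(1−A)/(4σ).
T_eq = [2.85×10⁶ × 0.90 / (4 × 5.67×10⁻⁸)]^(1/4) = (1.13×10¹³)^(1/4) = 1830 K.

T_eq ≈ 1830 K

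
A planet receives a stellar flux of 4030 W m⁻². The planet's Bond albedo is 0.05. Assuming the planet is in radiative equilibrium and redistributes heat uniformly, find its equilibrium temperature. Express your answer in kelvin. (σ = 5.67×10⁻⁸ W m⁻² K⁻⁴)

Energy balance: absorbed = emitted ⇒ πR²·S(1−A) = 4πR²·σT_eq⁴, so T_eq⁴ = S(1−A)/(4σ).
T_eq = [4030 × 0.95 / (4 × 5.67×10⁻⁸)]^(1/4) = (1.69×10¹⁰)^(1/4) = 360 K.

T_eq ≈ 360 K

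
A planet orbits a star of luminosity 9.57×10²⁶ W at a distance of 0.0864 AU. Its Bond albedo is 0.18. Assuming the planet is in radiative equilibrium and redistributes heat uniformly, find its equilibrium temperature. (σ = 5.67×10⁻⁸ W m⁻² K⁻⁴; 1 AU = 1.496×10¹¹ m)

d = 0.0864 AU = 1.29×10¹⁰ m.
Flux: S = L/(4πd²) = 9.57×10²⁶/(4π×(1.29×10¹⁰)²) = 4.56×10⁵ W m⁻².
Energy balance: absorbed = emitted ⇒ πR²·S(1−A) = 4πR²·σT_eq⁴, so T_eq⁴ = S(1−A)/(4σ).
T_eq = [4.56×10⁵ × 0.82 / (4 × 5.67×10⁻⁸)]^(1/4) = (1.65×10¹²)^(1/4) = 1130 K.

T_eq ≈ 1130 K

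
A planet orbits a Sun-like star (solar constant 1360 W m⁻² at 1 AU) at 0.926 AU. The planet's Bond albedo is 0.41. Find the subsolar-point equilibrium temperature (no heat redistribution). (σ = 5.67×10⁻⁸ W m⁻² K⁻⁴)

Flux at 0.926 AU: S = 1360/0.926² = 1590 W m⁻².
At the subsolar point the surface absorbs S(1−A) and emits σT⁴ per unit area — no factor of 4, since only the local patch is in balance.
T = [1590 × 0.59 / 5.67×10⁻⁸]^(1/4) = (1.65×10¹⁰)^(1/4) = 358 K.

T_ss ≈ 358 K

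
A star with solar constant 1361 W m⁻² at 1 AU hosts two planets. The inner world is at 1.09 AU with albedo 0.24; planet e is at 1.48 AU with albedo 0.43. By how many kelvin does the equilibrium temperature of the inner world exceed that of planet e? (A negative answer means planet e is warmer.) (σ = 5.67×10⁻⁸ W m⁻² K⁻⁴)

ΔT ≈ 50.1 K

T_eq = [S₀(1−A)/(4σd²)]^(1/4), so T ∝ (1−A)^(1/4) / √d.
T₁ = [1361×0.76/(4×5.67×10⁻⁸×1.09²)]^(1/4) = 248.91 K.
T₂ = [1361×0.57/(4×5.67×10⁻⁸×1.48²)]^(1/4) = 198.79 K.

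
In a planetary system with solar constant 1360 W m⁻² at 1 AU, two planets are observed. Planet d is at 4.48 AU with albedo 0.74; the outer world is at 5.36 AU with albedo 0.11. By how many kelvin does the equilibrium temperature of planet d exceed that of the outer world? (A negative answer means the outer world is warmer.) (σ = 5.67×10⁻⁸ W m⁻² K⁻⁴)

T_eq = [S₀(1−A)/(4σd²)]^(1/4), so T ∝ (1−A)^(1/4) / √d.
T₁ = [1360×0.26/(4×5.67×10⁻⁸×4.48²)]^(1/4) = 93.88 K.
T₂ = [1360×0.89/(4×5.67×10⁻⁸×5.36²)]^(1/4) = 116.75 K.

ΔT ≈ -22.9 K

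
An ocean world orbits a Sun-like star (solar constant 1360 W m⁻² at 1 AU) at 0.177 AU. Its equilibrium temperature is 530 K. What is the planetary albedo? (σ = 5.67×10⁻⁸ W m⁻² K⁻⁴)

Flux at 0.177 AU: S = 1360/0.177² = 4.34×10⁴ W m⁻².
From T_eq⁴ = S(1−A)/(4σ): 1−A = 4σT_eq⁴/S.
1−A = 4 × 5.67×10⁻⁸ × (530)⁴ / 4.34×10⁴ = 0.412.

A ≈ 0.59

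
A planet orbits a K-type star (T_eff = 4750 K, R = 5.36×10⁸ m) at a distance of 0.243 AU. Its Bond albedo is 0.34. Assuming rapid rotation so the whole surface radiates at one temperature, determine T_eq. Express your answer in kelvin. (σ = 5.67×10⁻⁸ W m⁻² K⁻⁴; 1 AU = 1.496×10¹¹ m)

T_eq ≈ 368 K

d = 0.243 AU = 3.64×10¹⁰ m.
L = 4πR_⋆²σT_⋆⁴ = 4π(5.36×10⁸)² × 5.67×10⁻⁸ × (4750)⁴ = 1.04×10²⁶ W.
S = L/(4πd²) = 6270 W m⁻².
Energy balance: absorbed = emitted ⇒ πR²·S(1−A) = 4πR²·σT_eq⁴, so T_eq⁴ = S(1−A)/(4σ).
T_eq = [6270 × 0.66 / (4 × 5.67×10⁻⁸)]^(1/4) = (1.83×10¹⁰)^(1/4) = 368 K.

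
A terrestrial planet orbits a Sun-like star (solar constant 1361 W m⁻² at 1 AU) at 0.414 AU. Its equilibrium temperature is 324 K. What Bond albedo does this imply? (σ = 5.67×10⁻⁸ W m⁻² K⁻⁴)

A ≈ 0.69

Flux at 0.414 AU: S = 1361/0.414² = 7940 W m⁻².
From T_eq⁴ = S(1−A)/(4σ): 1−A = 4σT_eq⁴/S.
1−A = 4 × 5.67×10⁻⁸ × (324)⁴ / 7940 = 0.315.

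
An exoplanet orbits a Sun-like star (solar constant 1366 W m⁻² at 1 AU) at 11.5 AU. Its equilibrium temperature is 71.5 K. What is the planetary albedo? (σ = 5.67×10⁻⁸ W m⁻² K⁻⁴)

Flux at 11.5 AU: S = 1366/11.5² = 10.3 W m⁻².
From T_eq⁴ = S(1−A)/(4σ): 1−A = 4σT_eq⁴/S.
1−A = 4 × 5.67×10⁻⁸ × (71.5)⁴ / 10.3 = 0.574.

A ≈ 0.43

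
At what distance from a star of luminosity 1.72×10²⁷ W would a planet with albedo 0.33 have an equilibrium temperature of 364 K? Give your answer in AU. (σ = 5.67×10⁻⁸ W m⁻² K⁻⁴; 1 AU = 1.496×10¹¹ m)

From T_eq⁴ = L(1−A)/(16πσd²): d = √[L(1−A)/(16πσT_eq⁴)].
d = √[1.72×10²⁷ × 0.67 / (16π × 5.67×10⁻⁸ × (364)⁴)] = 1.52×10¹¹ m = 1.01 AU.

d ≈ 1.01 AU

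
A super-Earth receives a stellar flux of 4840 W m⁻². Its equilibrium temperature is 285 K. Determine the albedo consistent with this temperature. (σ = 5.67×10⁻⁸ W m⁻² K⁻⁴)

From T_eq⁴ = S(1−A)/(4σ): 1−A = 4σT_eq⁴/S.
1−A = 4 × 5.67×10⁻⁸ × (285)⁴ / 4840 = 0.309.

A ≈ 0.69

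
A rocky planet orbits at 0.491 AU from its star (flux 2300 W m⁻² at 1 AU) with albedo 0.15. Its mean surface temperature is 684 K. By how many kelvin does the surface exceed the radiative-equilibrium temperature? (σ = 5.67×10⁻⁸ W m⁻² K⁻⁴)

ΔT ≈ 249.2 K

S = 2300/0.491² = 9540 W m⁻².
T_eq = [S(1−A)/(4σ)]^(1/4) = [9540×0.85/(4×5.67×10⁻⁸)]^(1/4) = 434.8 K.
ΔT = T_surf − T_eq = 684 − 434.8.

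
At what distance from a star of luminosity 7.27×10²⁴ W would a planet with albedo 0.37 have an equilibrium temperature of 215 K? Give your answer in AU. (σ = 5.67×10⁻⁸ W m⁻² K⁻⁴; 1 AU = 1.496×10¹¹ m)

From T_eq⁴ = L(1−A)/(16πσd²): d = √[L(1−A)/(16πσT_eq⁴)].
d = √[7.27×10²⁴ × 0.63 / (16π × 5.67×10⁻⁸ × (215)⁴)] = 2.74×10¹⁰ m = 0.183 AU.

d ≈ 0.183 AU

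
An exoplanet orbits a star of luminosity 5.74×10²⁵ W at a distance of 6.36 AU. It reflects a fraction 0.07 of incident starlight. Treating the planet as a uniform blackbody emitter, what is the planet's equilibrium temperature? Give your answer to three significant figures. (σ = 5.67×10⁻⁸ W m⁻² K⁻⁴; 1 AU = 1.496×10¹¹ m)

d = 6.36 AU = 9.51×10¹¹ m.
Flux: S = L/(4πd²) = 5.74×10²⁵/(4π×(9.51×10¹¹)²) = 5.05 W m⁻².
Energy balance: absorbed = emitted ⇒ πR²·S(1−A) = 4πR²·σT_eq⁴, so T_eq⁴ = S(1−A)/(4σ).
T_eq = [5.05 × 0.93 / (4 × 5.67×10⁻⁸)]^(1/4) = (2.07×10⁷)^(1/4) = 67.4 K.

T_eq ≈ 67.4 K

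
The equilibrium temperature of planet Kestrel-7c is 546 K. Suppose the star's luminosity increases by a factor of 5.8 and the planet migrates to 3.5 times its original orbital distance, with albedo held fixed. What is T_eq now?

T_eq ∝ L^(1/4) · d^(−1/2).
T′ = 546 × 5.8^(1/4) / 3.5^(1/2) = 453 K.

T_eq ≈ 453 K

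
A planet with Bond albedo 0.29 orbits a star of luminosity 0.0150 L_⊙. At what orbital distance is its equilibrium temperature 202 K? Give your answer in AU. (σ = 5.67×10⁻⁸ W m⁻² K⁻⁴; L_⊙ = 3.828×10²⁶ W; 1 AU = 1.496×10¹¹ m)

d ≈ 0.196 AU

L = 0.0150 × 3.828×10²⁶ = 5.74×10²⁴ W.
From T_eq⁴ = L(1−A)/(16πσd²): d = √[L(1−A)/(16πσT_eq⁴)].
d = √[5.74×10²⁴ × 0.71 / (16π × 5.67×10⁻⁸ × (202)⁴)] = 2.93×10¹⁰ m = 0.196 AU.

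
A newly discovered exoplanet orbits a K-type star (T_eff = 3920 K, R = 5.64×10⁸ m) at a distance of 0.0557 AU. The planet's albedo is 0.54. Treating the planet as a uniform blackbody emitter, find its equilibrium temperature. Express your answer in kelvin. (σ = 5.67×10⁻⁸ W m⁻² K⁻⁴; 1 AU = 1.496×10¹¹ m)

d = 0.0557 AU = 8.33×10⁹ m.
L = 4πR_⋆²σT_⋆⁴ = 4π(5.64×10⁸)² × 5.67×10⁻⁸ × (3920)⁴ = 5.35×10²⁵ W.
S = L/(4πd²) = 6.13×10⁴ W m⁻².
Energy balance: absorbed = emitted ⇒ πR²·S(1−A) = 4πR²·σT_eq⁴, so T_eq⁴ = S(1−A)/(4σ).
T_eq = [6.13×10⁴ × 0.46 / (4 × 5.67×10⁻⁸)]^(1/4) = (1.24×10¹¹)^(1/4) = 594 K.

T_eq ≈ 594 K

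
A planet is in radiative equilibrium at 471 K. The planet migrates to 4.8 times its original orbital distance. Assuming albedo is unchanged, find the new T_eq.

T_eq ∝ L^(1/4) · d^(−1/2).
T′ = 471 / 4.8^(1/2) = 215 K.

T_eq ≈ 215 K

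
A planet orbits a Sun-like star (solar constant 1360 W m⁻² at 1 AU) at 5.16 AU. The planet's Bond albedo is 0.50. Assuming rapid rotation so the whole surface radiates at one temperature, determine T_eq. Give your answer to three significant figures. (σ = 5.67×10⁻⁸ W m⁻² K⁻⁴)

T_eq ≈ 103 K

Flux at 5.16 AU: S = 1360/5.16² = 51.1 W m⁻².
Energy balance: absorbed = emitted ⇒ πR²·S(1−A) = 4πR²·σT_eq⁴, so T_eq⁴ = S(1−A)/(4σ).
T_eq = [51.1 × 0.50 / (4 × 5.67×10⁻⁸)]^(1/4) = (1.13×10⁸)^(1/4) = 103 K.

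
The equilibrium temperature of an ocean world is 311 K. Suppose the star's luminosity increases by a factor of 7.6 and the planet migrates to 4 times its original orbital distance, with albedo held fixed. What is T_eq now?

T_eq ≈ 258 K

T_eq ∝ L^(1/4) · d^(−1/2).
T′ = 311 × 7.6^(1/4) / 4^(1/2) = 258 K.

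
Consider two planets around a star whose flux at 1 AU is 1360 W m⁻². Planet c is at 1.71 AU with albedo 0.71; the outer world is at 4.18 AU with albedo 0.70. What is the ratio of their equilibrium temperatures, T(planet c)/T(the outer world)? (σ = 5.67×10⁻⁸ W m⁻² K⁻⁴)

T₁/T₂ ≈ 1.550

T_eq = [S₀(1−A)/(4σd²)]^(1/4), so T ∝ (1−A)^(1/4) / √d.
T₁ = [1360×0.29/(4×5.67×10⁻⁸×1.71²)]^(1/4) = 156.16 K.
T₂ = [1360×0.30/(4×5.67×10⁻⁸×4.18²)]^(1/4) = 100.73 K.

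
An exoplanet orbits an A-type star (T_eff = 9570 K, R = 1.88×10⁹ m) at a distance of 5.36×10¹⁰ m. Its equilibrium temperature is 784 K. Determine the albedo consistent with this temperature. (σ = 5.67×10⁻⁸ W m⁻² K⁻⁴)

L = 4πR_⋆²σT_⋆⁴ = 4π(1.88×10⁹)² × 5.67×10⁻⁸ × (9570)⁴ = 2.11×10²⁸ W.
S = L/(4πd²) = 5.85×10⁵ W m⁻².
From T_eq⁴ = S(1−A)/(4σ): 1−A = 4σT_eq⁴/S.
1−A = 4 × 5.67×10⁻⁸ × (784)⁴ / 5.85×10⁵ = 0.146.

A ≈ 0.85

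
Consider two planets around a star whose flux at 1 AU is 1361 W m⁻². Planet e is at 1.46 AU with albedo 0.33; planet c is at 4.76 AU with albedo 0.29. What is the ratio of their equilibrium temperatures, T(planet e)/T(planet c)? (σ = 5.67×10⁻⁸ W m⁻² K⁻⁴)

T_eq = [S₀(1−A)/(4σd²)]^(1/4), so T ∝ (1−A)^(1/4) / √d.
T₁ = [1361×0.67/(4×5.67×10⁻⁸×1.46²)]^(1/4) = 208.40 K.
T₂ = [1361×0.71/(4×5.67×10⁻⁸×4.76²)]^(1/4) = 117.10 K.

T₁/T₂ ≈ 1.780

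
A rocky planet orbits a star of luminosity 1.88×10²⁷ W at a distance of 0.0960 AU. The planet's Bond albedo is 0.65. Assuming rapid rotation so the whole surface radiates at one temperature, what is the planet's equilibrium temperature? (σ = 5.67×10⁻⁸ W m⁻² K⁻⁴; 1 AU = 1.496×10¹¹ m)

T_eq ≈ 1030 K

d = 0.0960 AU = 1.44×10¹⁰ m.
Flux: S = L/(4πd²) = 1.88×10²⁷/(4π×(1.44×10¹⁰)²) = 7.25×10⁵ W m⁻².
Energy balance: absorbed = emitted ⇒ πR²·S(1−A) = 4πR²·σT_eq⁴, so T_eq⁴ = S(1−A)/(4σ).
T_eq = [7.25×10⁵ × 0.35 / (4 × 5.67×10⁻⁸)]^(1/4) = (1.12×10¹²)^(1/4) = 1030 K.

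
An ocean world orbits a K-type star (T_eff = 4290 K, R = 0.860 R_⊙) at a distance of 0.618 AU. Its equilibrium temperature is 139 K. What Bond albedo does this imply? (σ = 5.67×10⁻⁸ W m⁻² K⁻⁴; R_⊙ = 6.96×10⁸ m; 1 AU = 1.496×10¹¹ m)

R_⋆ = 0.860 × 6.96×10⁸ = 5.99×10⁸ m.
d = 0.618 AU = 9.25×10¹⁰ m.
L = 4πR_⋆²σT_⋆⁴ = 4π(5.99×10⁸)² × 5.67×10⁻⁸ × (4290)⁴ = 8.65×10²⁵ W.
S = L/(4πd²) = 805 W m⁻².
From T_eq⁴ = S(1−A)/(4σ): 1−A = 4σT_eq⁴/S.
1−A = 4 × 5.67×10⁻⁸ × (139)⁴ / 805 = 0.105.

A ≈ 0.89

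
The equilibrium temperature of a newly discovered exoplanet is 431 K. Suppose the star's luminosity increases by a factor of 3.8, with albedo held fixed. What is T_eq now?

T_eq ∝ L^(1/4) · d^(−1/2).
T′ = 431 × 3.8^(1/4) = 602 K.

T_eq ≈ 602 K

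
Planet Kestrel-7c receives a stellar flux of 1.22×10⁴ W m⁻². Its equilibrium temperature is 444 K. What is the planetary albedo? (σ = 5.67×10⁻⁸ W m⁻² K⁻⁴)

A ≈ 0.28

From T_eq⁴ = S(1−A)/(4σ): 1−A = 4σT_eq⁴/S.
1−A = 4 × 5.67×10⁻⁸ × (444)⁴ / 1.22×10⁴ = 0.722.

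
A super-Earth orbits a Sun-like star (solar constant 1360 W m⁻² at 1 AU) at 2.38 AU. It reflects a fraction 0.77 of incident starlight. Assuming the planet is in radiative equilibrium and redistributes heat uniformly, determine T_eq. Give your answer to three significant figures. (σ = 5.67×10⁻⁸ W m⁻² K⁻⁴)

T_eq ≈ 125 K

Flux at 2.38 AU: S = 1360/2.38² = 240 W m⁻².
Energy balance: absorbed = emitted ⇒ πR²·S(1−A) = 4πR²·σT_eq⁴, so T_eq⁴ = S(1−A)/(4σ).
T_eq = [240 × 0.23 / (4 × 5.67×10⁻⁸)]^(1/4) = (2.43×10⁸)^(1/4) = 125 K.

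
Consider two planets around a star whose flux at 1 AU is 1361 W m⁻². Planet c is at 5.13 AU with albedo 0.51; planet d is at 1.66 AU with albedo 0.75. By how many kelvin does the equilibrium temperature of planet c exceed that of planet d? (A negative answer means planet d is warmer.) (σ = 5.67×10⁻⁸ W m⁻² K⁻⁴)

ΔT ≈ -49.9 K

T_eq = [S₀(1−A)/(4σd²)]^(1/4), so T ∝ (1−A)^(1/4) / √d.
T₁ = [1361×0.49/(4×5.67×10⁻⁸×5.13²)]^(1/4) = 102.81 K.
T₂ = [1361×0.25/(4×5.67×10⁻⁸×1.66²)]^(1/4) = 152.75 K.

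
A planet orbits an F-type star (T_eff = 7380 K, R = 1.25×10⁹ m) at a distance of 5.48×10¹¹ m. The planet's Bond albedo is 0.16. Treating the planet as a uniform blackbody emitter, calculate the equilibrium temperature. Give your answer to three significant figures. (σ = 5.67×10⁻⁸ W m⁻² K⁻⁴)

T_eq ≈ 239 K

L = 4πR_⋆²σT_⋆⁴ = 4π(1.25×10⁹)² × 5.67×10⁻⁸ × (7380)⁴ = 3.30×10²⁷ W.
S = L/(4πd²) = 875 W m⁻².
Energy balance: absorbed = emitted ⇒ πR²·S(1−A) = 4πR²·σT_eq⁴, so T_eq⁴ = S(1−A)/(4σ).
T_eq = [875 × 0.84 / (4 × 5.67×10⁻⁸)]^(1/4) = (3.24×10⁹)^(1/4) = 239 K.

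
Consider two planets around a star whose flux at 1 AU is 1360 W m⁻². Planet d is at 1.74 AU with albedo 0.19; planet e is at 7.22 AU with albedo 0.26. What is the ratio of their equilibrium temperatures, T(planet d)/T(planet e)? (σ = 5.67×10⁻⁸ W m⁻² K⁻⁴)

T_eq = [S₀(1−A)/(4σd²)]^(1/4), so T ∝ (1−A)^(1/4) / √d.
T₁ = [1360×0.81/(4×5.67×10⁻⁸×1.74²)]^(1/4) = 200.13 K.
T₂ = [1360×0.74/(4×5.67×10⁻⁸×7.22²)]^(1/4) = 96.05 K.

T₁/T₂ ≈ 2.084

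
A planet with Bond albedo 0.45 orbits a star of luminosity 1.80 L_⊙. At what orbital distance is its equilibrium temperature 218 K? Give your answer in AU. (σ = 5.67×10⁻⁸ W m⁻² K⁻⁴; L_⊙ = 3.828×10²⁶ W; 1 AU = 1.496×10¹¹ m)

L = 1.80 × 3.828×10²⁶ = 6.89×10²⁶ W.
From T_eq⁴ = L(1−A)/(16πσd²): d = √[L(1−A)/(16πσT_eq⁴)].
d = √[6.89×10²⁶ × 0.55 / (16π × 5.67×10⁻⁸ × (218)⁴)] = 2.43×10¹¹ m = 1.62 AU.

d ≈ 1.62 AU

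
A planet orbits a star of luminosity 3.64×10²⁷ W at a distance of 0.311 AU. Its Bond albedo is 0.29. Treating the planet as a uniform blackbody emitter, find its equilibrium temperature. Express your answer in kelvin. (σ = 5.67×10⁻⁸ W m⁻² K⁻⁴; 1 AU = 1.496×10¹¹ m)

T_eq ≈ 805 K

d = 0.311 AU = 4.65×10¹⁰ m.
Flux: S = L/(4πd²) = 3.64×10²⁷/(4π×(4.65×10¹⁰)²) = 1.34×10⁵ W m⁻².
Energy balance: absorbed = emitted ⇒ πR²·S(1−A) = 4πR²·σT_eq⁴, so T_eq⁴ = S(1−A)/(4σ).
T_eq = [1.34×10⁵ × 0.71 / (4 × 5.67×10⁻⁸)]^(1/4) = (4.19×10¹¹)^(1/4) = 805 K.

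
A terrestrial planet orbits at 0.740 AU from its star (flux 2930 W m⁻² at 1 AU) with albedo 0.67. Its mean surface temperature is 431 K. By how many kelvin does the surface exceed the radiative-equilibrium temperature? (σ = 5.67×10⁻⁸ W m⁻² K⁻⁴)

S = 2930/0.740² = 5351 W m⁻².
T_eq = [S(1−A)/(4σ)]^(1/4) = [5351×0.33/(4×5.67×10⁻⁸)]^(1/4) = 297.0 K.
ΔT = T_surf − T_eq = 431 − 297.0.

ΔT ≈ 134.0 K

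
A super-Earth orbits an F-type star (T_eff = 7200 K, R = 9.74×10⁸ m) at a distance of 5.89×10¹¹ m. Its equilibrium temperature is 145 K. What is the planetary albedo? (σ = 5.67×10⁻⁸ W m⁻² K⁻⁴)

L = 4πR_⋆²σT_⋆⁴ = 4π(9.74×10⁸)² × 5.67×10⁻⁸ × (7200)⁴ = 1.82×10²⁷ W.
S = L/(4πd²) = 417 W m⁻².
From T_eq⁴ = S(1−A)/(4σ): 1−A = 4σT_eq⁴/S.
1−A = 4 × 5.67×10⁻⁸ × (145)⁴ / 417 = 0.241.

A ≈ 0.76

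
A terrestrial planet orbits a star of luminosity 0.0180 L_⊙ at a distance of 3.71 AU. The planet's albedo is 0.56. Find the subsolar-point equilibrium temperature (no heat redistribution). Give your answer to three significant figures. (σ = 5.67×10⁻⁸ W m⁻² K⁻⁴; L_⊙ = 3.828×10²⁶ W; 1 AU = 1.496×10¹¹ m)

T_ss ≈ 61.0 K

d = 3.71 AU = 5.55×10¹¹ m.
L = 0.0180 × 3.828×10²⁶ = 6.89×10²⁴ W.
Flux: S = L/(4πd²) = 6.89×10²⁴/(4π×(5.55×10¹¹)²) = 1.78 W m⁻².
At the subsolar point the surface absorbs S(1−A) and emits σT⁴ per unit area — no factor of 4, since only the local patch is in balance.
T = [1.78 × 0.44 / 5.67×10⁻⁸]^(1/4) = (1.38×10⁷)^(1/4) = 61.0 K.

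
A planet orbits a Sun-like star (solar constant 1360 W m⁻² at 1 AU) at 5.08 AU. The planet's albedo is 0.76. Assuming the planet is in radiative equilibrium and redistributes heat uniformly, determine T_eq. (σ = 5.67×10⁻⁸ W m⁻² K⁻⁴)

T_eq ≈ 86.4 K

Flux at 5.08 AU: S = 1360/5.08² = 52.7 W m⁻².
Energy balance: absorbed = emitted ⇒ πR²·S(1−A) = 4πR²·σT_eq⁴, so T_eq⁴ = S(1−A)/(4σ).
T_eq = [52.7 × 0.24 / (4 × 5.67×10⁻⁸)]^(1/4) = (5.58×10⁷)^(1/4) = 86.4 K.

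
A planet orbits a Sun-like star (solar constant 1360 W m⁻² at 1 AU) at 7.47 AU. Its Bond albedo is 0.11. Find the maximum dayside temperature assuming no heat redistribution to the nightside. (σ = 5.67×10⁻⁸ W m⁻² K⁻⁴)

Flux at 7.47 AU: S = 1360/7.47² = 24.4 W m⁻².
With no redistribution each surface element balances locally: S(1−A) = σT⁴.
T = [24.4 × 0.89 / 5.67×10⁻⁸]^(1/4) = (3.83×10⁸)^(1/4) = 140 K.

T_ss ≈ 140 K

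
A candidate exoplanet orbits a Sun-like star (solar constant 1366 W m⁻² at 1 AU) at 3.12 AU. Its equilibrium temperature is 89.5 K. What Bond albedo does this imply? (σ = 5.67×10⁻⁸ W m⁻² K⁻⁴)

Flux at 3.12 AU: S = 1366/3.12² = 140 W m⁻².
From T_eq⁴ = S(1−A)/(4σ): 1−A = 4σT_eq⁴/S.
1−A = 4 × 5.67×10⁻⁸ × (89.5)⁴ / 140 = 0.104.

A ≈ 0.90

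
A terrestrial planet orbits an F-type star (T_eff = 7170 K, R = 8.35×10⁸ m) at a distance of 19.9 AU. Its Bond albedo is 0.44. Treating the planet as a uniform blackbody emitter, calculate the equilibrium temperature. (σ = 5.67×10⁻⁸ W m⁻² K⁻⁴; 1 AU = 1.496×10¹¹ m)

d = 19.9 AU = 2.98×10¹² m.
L = 4πR_⋆²σT_⋆⁴ = 4π(8.35×10⁸)² × 5.67×10⁻⁸ × (7170)⁴ = 1.31×10²⁷ W.
S = L/(4πd²) = 11.8 W m⁻².
Energy balance: absorbed = emitted ⇒ πR²·S(1−A) = 4πR²·σT_eq⁴, so T_eq⁴ = S(1−A)/(4σ).
T_eq = [11.8 × 0.56 / (4 × 5.67×10⁻⁸)]^(1/4) = (2.91×10⁷)^(1/4) = 73.5 K.

T_eq ≈ 73.5 K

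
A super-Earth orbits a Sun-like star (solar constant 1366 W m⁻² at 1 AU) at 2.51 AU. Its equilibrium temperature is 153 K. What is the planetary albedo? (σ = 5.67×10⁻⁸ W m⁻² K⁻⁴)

Flux at 2.51 AU: S = 1366/2.51² = 217 W m⁻².
From T_eq⁴ = S(1−A)/(4σ): 1−A = 4σT_eq⁴/S.
1−A = 4 × 5.67×10⁻⁸ × (153)⁴ / 217 = 0.573.

A ≈ 0.43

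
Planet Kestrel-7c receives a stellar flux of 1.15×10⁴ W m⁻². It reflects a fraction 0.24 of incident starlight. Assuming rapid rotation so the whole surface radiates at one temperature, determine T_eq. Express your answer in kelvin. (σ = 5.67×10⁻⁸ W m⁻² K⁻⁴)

T_eq ≈ 443 K

Energy balance: absorbed = emitted ⇒ πR²·S(1−A) = 4πR²·σT_eq⁴, so T_eq⁴ = S(1−A)/(4σ).
T_eq = [1.15×10⁴ × 0.76 / (4 × 5.67×10⁻⁸)]^(1/4) = (3.85×10¹⁰)^(1/4) = 443 K.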